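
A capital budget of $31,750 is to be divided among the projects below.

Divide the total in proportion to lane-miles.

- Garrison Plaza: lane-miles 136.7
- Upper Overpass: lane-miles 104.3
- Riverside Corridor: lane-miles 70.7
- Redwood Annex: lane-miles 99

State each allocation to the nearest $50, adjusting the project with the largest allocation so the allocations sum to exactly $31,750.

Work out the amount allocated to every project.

Garrison Plaza: $10,600 · Upper Overpass: $8,050 · Riverside Corridor: $5,450 · Redwood Annex: $7,650

Sum of lane-miles: 410.7.
Proportional shares: Garrison Plaza 136.7/410.7 × $31,750 = 10,567.87; Upper Overpass 104.3/410.7 × $31,750 = 8,063.12; Riverside Corridor 70.7/410.7 × $31,750 = 5,465.61; Redwood Annex 99/410.7 × $31,750 = 7,653.40.
After rounding ($50): Garrison Plaza $10,550; Upper Overpass $8,050; Riverside Corridor $5,450; Redwood Annex $7,650. Sum = $31,700.
Difference $31,750 − $31,700 = +$50 applied to largest allocation (Garrison Plaza): Garrison Plaza becomes $10,600.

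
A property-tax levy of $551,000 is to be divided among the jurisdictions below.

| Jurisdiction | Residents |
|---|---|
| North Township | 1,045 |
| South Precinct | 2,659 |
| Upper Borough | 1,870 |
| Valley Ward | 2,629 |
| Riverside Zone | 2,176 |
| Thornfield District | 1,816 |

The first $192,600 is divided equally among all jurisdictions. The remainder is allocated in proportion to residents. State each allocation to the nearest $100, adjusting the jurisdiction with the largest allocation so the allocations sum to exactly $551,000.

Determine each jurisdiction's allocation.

North Township: $62,800; South Precinct: $110,100; Upper Borough: $87,100; Valley Ward: $109,400; Riverside Zone: $96,100; Thornfield District: $85,500

Equal tier: $192,600 ÷ 6 = $32,100 apiece.
Remainder $358,400 by residents (total 12,195): North Township 30,711.60 → $30,700; South Precinct 78,145.60 → $78,100; Upper Borough 54,957.61 → $55,000; Valley Ward 77,263.93 → $77,300; Riverside Zone 63,950.67 → $64,000; Thornfield District 53,370.59 → $53,400.
Rounding difference −$100 on remainder applied to South Precinct.
Totals: North Township $32,100 + $30,700 = $62,800; South Precinct $32,100 + $78,000 = $110,100; Upper Borough $32,100 + $55,000 = $87,100; Valley Ward $32,100 + $77,300 = $109,400; Riverside Zone $32,100 + $64,000 = $96,100; Thornfield District $32,100 + $53,400 = $85,500.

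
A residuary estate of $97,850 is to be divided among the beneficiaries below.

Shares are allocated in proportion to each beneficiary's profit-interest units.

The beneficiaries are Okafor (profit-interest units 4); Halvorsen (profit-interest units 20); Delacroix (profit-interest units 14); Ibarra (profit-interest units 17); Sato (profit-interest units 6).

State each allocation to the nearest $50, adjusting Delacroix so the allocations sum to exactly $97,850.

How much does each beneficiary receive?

Okafor: $6,400; Halvorsen: $32,100; Delacroix: $22,500; Ibarra: $27,250; Sato: $9,600

Profit-interest units total: 61.
Unrounded shares: Okafor 4/61 × $97,850 = 6,416.39; Halvorsen 20/61 × $97,850 = 32,081.97; Delacroix 14/61 × $97,850 = 22,457.38; Ibarra 17/61 × $97,850 = 27,269.67; Sato 6/61 × $97,850 = 9,624.59.
After rounding ($50): Okafor $6,400; Halvorsen $32,100; Delacroix $22,450; Ibarra $27,250; Sato $9,600. Sum = $97,800.
Difference $97,850 − $97,800 = +$50 applied to Delacroix: Delacroix becomes $22,500.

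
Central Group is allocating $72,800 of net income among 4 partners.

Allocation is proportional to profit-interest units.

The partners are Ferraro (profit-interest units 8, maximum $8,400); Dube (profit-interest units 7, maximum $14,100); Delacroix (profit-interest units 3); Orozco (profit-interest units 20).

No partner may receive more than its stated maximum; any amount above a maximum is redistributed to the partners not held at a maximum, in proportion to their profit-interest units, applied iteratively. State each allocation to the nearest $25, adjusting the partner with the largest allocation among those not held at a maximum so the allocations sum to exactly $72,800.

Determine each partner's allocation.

Ferraro: $8,400 · Dube: $14,100 · Delacroix: $6,550 · Orozco: $43,750

Profit-interest units total: 38.
Proportional shares (ignoring caps): Ferraro 15,326.32; Dube 13,410.53; Delacroix 5,747.37; Orozco 38,315.79.
Capped: Ferraro ($8,400); balance $64,400 reallocated over remaining profit-interest units 30.
Capped: Dube ($14,100); balance $50,300 reallocated over remaining profit-interest units 23.
Remaining shares: Delacroix 6,560.87 → $6,550; Orozco 43,739.13 → $43,750.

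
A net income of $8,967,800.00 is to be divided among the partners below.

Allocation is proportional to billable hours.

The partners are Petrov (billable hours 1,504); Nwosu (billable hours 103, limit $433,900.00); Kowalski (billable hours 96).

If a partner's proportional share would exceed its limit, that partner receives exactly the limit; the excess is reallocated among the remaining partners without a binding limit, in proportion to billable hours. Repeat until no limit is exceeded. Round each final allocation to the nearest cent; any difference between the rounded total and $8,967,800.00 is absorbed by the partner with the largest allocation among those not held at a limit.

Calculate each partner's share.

Petrov: $8,021,866.00 · Nwosu: $433,900.00 · Kowalski: $512,034.00

Total billable hours = 1,703.
Pro-rata shares before constraints: Petrov 7,919,889.1368; Nwosu 542,386.0247; Kowalski 505,524.8385.
Held at cap: Nwosu ($433,900.00); balance $8,533,900.00 reallocated over remaining billable hours 1,600.
Redistributed shares: Petrov 8,021,866.0000 → $8,021,866.00; Kowalski 512,034.0000 → $512,034.00.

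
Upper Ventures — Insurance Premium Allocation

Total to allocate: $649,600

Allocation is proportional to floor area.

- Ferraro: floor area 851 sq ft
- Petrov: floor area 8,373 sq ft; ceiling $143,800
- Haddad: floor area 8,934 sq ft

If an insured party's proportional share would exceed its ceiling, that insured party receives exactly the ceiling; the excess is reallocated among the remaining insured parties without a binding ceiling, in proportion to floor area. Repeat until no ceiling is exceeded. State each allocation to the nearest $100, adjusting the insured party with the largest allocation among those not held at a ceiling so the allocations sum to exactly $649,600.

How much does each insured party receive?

Total floor area = 18,158.
Proportional shares (ignoring caps): Ferraro 30,444.41; Petrov 299,542.95; Haddad 319,612.64.
Capped: Petrov ($143,800); balance $505,800 reallocated over remaining floor area 9,785.
Shares after redistribution: Ferraro 43,989.35 → $44,000; Haddad 461,810.65 → $461,800.

Ferraro: $44,000 · Petrov: $143,800 · Haddad: $461,800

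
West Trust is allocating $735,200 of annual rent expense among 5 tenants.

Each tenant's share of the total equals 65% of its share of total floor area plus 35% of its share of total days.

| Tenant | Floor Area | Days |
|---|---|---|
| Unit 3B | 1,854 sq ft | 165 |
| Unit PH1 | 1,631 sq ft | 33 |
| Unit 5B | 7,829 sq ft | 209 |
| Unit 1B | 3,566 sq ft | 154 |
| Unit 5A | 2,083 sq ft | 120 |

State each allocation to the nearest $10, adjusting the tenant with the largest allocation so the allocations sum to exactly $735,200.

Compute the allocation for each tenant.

Unit 3B: $114,580 · Unit PH1: $58,420 · Unit 5B: $299,530 · Unit 1B: $158,650 · Unit 5A: $104,020

Floor area total 16,963; days total 681.
Blended shares (65% floor area + 35% days): Unit 3B 0.1558; Unit PH1 0.0795; Unit 5B 0.4074; Unit 1B 0.2158; Unit 5A 0.1415.
Raw shares: Unit 3B 114,576.96; Unit PH1 58,417.63; Unit 5B 299,529.76; Unit 1B 158,650.85; Unit 5A 104,024.81.
After rounding ($10): Unit 3B $114,580; Unit PH1 $58,420; Unit 5B $299,530; Unit 1B $158,650; Unit 5A $104,020. Sum = $735,200.
Sum already equals the total — no adjustment.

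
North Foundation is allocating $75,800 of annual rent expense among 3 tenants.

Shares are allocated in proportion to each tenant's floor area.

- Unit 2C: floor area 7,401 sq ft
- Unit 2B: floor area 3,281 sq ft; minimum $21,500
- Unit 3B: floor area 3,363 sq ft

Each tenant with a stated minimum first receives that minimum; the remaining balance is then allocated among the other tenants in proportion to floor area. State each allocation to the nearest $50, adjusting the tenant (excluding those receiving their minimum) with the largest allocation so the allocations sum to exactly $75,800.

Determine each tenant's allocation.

Unit 2C: $37,350 | Unit 2B: $21,500 | Unit 3B: $16,950

Minimums first: Unit 2B $21,500. Balance $54,300.
Balance split over remaining floor area 10,764: Unit 2C 37,335.03 → $37,350; Unit 3B 16,964.97 → $16,950.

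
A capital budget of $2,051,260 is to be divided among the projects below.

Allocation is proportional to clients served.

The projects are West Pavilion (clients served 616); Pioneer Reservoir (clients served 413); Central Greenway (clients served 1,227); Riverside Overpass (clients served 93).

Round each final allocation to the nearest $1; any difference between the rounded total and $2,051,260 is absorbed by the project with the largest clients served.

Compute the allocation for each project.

Total clients served = 2,349.
Pro-rata amounts: West Pavilion 616/2,349 × $2,051,260 = 537,920.89; Pioneer Reservoir 413/2,349 × $2,051,260 = 360,651.503; Central Greenway 1,227/2,349 × $2,051,260 = 1,071,475.53; Riverside Overpass 93/2,349 × $2,051,260 = 81,212.08.
At nearest $1: West Pavilion $537,921; Pioneer Reservoir $360,652; Central Greenway $1,071,476; Riverside Overpass $81,212. Sum = $2,051,261.
Difference $2,051,260 − $2,051,261 = −$1 applied to largest clients served (Central Greenway): Central Greenway becomes $1,071,475.

West Pavilion: $537,921 | Pioneer Reservoir: $360,652 | Central Greenway: $1,071,475 | Riverside Overpass: $81,212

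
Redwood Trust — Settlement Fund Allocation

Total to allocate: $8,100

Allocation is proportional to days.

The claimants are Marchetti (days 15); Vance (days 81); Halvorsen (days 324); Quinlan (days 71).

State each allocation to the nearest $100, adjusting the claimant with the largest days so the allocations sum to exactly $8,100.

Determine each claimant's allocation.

Days total: 491.
Pro-rata amounts: Marchetti 15/491 × $8,100 = 247.45; Vance 81/491 × $8,100 = 1,336.25; Halvorsen 324/491 × $8,100 = 5,345.01; Quinlan 71/491 × $8,100 = 1,171.28.
Rounded to nearest $100: Marchetti $200; Vance $1,300; Halvorsen $5,300; Quinlan $1,200. Sum = $8,000.
Difference $8,100 − $8,000 = +$100 applied to largest days (Halvorsen): Halvorsen becomes $5,400.

Marchetti: $200; Vance: $1,300; Halvorsen: $5,400; Quinlan: $1,200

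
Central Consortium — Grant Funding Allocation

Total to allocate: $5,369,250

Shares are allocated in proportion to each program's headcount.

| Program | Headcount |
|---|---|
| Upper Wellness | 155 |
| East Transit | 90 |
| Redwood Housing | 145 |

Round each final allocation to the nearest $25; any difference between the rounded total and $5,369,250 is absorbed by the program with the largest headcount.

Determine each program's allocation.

Upper Wellness: $2,133,950 | East Transit: $1,239,050 | Redwood Housing: $1,996,250

Sum of headcount: 390.
Unrounded shares: Upper Wellness 155/390 × $5,369,250 = 2,133,932.69; East Transit 90/390 × $5,369,250 = 1,239,057.69; Redwood Housing 145/390 × $5,369,250 = 1,996,259.62.
Rounded to nearest $25: Upper Wellness $2,133,925; East Transit $1,239,050; Redwood Housing $1,996,250. Sum = $5,369,225.
Difference $5,369,250 − $5,369,225 = +$25 applied to largest headcount (Upper Wellness): Upper Wellness becomes $2,133,950.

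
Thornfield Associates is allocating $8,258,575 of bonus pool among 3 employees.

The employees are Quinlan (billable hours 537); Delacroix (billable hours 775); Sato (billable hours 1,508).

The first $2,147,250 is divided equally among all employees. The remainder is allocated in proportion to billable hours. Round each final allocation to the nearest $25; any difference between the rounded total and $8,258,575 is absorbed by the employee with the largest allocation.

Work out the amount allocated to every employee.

Quinlan: $1,879,500 | Delacroix: $2,395,275 | Sato: $3,983,800

Equal tier: $2,147,250 ÷ 3 = $715,750 apiece.
Remainder $6,111,325 by billable hours (total 2,820): Quinlan 1,163,752.31 → $1,163,750; Delacroix 1,679,530.81 → $1,679,525; Sato 3,268,041.88 → $3,268,050.
Totals: Quinlan $715,750 + $1,163,750 = $1,879,500; Delacroix $715,750 + $1,679,525 = $2,395,275; Sato $715,750 + $3,268,050 = $3,983,800.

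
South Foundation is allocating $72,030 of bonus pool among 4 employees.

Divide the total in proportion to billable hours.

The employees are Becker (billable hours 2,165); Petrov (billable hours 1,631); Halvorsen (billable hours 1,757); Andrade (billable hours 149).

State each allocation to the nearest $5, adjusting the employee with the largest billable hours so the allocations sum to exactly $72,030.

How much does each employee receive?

Combined billable hours = 2,165 + 1,631 + 1,757 + 149 = 5,702.
Unrounded shares: Becker 27,349.17; Petrov 20,603.46; Halvorsen 22,195.14; Andrade 1,882.23.
Rounded to nearest $5: Becker $27,350; Petrov $20,605; Halvorsen $22,195; Andrade $1,880. Sum = $72,030.
Rounded total matches; no reconciliation needed.

Becker: $27,350 · Petrov: $20,605 · Halvorsen: $22,195 · Andrade: $1,880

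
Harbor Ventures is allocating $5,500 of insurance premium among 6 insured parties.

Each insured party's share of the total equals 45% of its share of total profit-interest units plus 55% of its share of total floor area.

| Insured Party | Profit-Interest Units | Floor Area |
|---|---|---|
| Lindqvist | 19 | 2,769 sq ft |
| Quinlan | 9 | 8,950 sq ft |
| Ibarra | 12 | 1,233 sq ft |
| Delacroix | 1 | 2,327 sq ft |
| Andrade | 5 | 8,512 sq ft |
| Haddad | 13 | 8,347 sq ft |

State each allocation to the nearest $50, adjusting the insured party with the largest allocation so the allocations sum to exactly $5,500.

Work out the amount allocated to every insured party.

Lindqvist: $1,050 | Quinlan: $1,200 | Ibarra: $600 | Delacroix: $250 | Andrade: $1,000 | Haddad: $1,400

Totals — profit-interest units 59, floor area 32,138.
Blended shares (45% profit-interest units + 55% floor area): Lindqvist 0.1923; Quinlan 0.2218; Ibarra 0.1126; Delacroix 0.0475; Andrade 0.1838; Haddad 0.2420.
Raw shares: Lindqvist 1,057.67; Quinlan 1,219.96; Ibarra 619.45; Delacroix 260.98; Andrade 1,010.94; Haddad 1,331.00.
Rounded to nearest $50: Lindqvist $1,050; Quinlan $1,200; Ibarra $600; Delacroix $250; Andrade $1,000; Haddad $1,350. Sum = $5,450.
Difference $5,500 − $5,450 = +$50 applied to largest allocation (Haddad): Haddad becomes $1,400.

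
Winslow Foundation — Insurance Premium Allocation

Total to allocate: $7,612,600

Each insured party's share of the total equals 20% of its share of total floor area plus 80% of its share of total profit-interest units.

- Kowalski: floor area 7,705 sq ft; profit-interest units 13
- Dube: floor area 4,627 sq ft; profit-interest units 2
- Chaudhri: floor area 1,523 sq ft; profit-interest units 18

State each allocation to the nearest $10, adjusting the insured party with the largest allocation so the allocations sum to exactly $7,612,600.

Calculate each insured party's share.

Totals — floor area 13,855, profit-interest units 33.
Combined weights (20% floor area + 80% profit-interest units): Kowalski 0.4264; Dube 0.1153; Chaudhri 0.4583.
Unrounded shares: Kowalski 3,245,821.57; Dube 877,554.80; Chaudhri 3,489,223.63.
After rounding ($10): Kowalski $3,245,820; Dube $877,550; Chaudhri $3,489,220. Sum = $7,612,590.
Difference $7,612,600 − $7,612,590 = +$10 applied to largest allocation (Chaudhri): Chaudhri becomes $3,489,230.

Kowalski: $3,245,820 | Dube: $877,550 | Chaudhri: $3,489,230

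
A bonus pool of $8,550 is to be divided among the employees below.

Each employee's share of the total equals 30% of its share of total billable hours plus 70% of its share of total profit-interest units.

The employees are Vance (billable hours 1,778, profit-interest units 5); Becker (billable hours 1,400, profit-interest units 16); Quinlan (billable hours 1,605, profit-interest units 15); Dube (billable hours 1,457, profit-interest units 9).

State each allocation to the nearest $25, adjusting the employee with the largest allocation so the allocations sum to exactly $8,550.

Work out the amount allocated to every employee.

Vance: $1,400 | Becker: $2,700 | Quinlan: $2,650 | Dube: $1,800

Billable hours total 6,240; profit-interest units total 45.
Composite weights (30% billable hours + 70% profit-interest units): Vance 0.1633; Becker 0.3162; Quinlan 0.3105; Dube 0.2100.
Raw shares: Vance 1,395.86; Becker 2,703.48; Quinlan 2,654.75; Dube 1,795.91.
After rounding ($25): Vance $1,400; Becker $2,700; Quinlan $2,650; Dube $1,800. Sum = $8,550.
Rounded total matches; no reconciliation needed.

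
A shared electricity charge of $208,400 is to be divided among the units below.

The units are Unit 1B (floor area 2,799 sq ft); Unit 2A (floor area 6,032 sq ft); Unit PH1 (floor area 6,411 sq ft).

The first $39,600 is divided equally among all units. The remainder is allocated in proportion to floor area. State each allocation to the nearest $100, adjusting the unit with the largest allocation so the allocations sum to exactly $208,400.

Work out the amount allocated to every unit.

First tranche $39,600 split equally: $13,200 each.
Remainder $168,800 by floor area (total 15,242): Unit 1B 30,997.98 → $31,000; Unit 2A 66,802.36 → $66,800; Unit PH1 70,999.66 → $71,000.
Totals: Unit 1B $13,200 + $31,000 = $44,200; Unit 2A $13,200 + $66,800 = $80,000; Unit PH1 $13,200 + $71,000 = $84,200.

Unit 1B: $44,200 | Unit 2A: $80,000 | Unit PH1: $84,200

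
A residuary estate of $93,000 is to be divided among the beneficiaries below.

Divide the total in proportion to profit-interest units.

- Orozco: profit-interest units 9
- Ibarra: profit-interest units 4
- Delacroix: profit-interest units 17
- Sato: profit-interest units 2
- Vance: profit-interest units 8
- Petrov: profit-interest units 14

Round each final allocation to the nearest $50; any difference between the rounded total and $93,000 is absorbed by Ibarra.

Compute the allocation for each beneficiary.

Orozco: $15,500 · Ibarra: $6,850 · Delacroix: $29,300 · Sato: $3,450 · Vance: $13,800 · Petrov: $24,100

Combined profit-interest units = 54.
Unrounded shares: Orozco 9/54 × $93,000 = 15,500.00; Ibarra 4/54 × $93,000 = 6,888.89; Delacroix 17/54 × $93,000 = 29,277.78; Sato 2/54 × $93,000 = 3,444.44; Vance 8/54 × $93,000 = 13,777.78; Petrov 14/54 × $93,000 = 24,111.11.
After rounding ($50): Orozco $15,500; Ibarra $6,900; Delacroix $29,300; Sato $3,450; Vance $13,800; Petrov $24,100. Sum = $93,050.
Difference $93,000 − $93,050 = −$50 applied to Ibarra: Ibarra becomes $6,850.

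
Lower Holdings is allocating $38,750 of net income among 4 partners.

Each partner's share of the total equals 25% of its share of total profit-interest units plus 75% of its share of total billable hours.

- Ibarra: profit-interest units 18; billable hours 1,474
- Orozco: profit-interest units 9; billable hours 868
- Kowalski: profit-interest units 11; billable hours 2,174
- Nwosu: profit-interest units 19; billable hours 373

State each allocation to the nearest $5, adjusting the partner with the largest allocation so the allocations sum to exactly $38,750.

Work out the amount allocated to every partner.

Profit-interest units total 57; billable hours total 4,889.
Combined weights (25% profit-interest units + 75% billable hours): Ibarra 0.3051; Orozco 0.1726; Kowalski 0.3817; Nwosu 0.1406.
Pro-rata amounts: Ibarra 11,821.36; Orozco 6,689.40; Kowalski 14,792.79; Nwosu 5,446.45.
At nearest $5: Ibarra $11,820; Orozco $6,690; Kowalski $14,795; Nwosu $5,445. Sum = $38,750.
No rounding difference to absorb.

Ibarra: $11,820; Orozco: $6,690; Kowalski: $14,795; Nwosu: $5,445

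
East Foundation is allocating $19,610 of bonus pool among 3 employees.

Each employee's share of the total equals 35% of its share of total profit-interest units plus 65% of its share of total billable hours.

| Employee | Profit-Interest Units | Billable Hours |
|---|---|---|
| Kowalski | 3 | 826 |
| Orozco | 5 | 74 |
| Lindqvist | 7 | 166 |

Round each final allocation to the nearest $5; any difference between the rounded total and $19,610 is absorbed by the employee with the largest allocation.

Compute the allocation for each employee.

Profit-interest units total 15; billable hours total 1,066.
Combined weights (35% profit-interest units + 65% billable hours): Kowalski 0.5737; Orozco 0.1618; Lindqvist 0.2646.
Pro-rata amounts: Kowalski 11,249.44; Orozco 3,172.67; Lindqvist 5,187.88.
At nearest $5: Kowalski $11,250; Orozco $3,175; Lindqvist $5,190. Sum = $19,615.
Difference $19,610 − $19,615 = −$5 applied to largest allocation (Kowalski): Kowalski becomes $11,245.

Kowalski: $11,245; Orozco: $3,175; Lindqvist: $5,190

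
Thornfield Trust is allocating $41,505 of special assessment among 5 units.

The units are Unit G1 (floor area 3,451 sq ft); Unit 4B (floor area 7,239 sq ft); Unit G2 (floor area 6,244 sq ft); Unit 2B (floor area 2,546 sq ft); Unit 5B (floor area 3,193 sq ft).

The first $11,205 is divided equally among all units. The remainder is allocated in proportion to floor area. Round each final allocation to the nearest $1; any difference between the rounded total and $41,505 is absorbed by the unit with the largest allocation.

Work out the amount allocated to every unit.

$11,205 shared equally gives $2,241 per unit.
Remainder $30,300 by floor area (total 22,673): Unit G1 4,611.89 → $4,612; Unit 4B 9,674.14 → $9,674; Unit G2 8,344.43 → $8,344; Unit 2B 3,402.45 → $3,402; Unit 5B 4,267.10 → $4,267.
Rounding difference +$1 on remainder applied to Unit 4B.
Totals: Unit G1 $2,241 + $4,612 = $6,853; Unit 4B $2,241 + $9,675 = $11,916; Unit G2 $2,241 + $8,344 = $10,585; Unit 2B $2,241 + $3,402 = $5,643; Unit 5B $2,241 + $4,267 = $6,508.

Unit G1: $6,853 · Unit 4B: $11,916 · Unit G2: $10,585 · Unit 2B: $5,643 · Unit 5B: $6,508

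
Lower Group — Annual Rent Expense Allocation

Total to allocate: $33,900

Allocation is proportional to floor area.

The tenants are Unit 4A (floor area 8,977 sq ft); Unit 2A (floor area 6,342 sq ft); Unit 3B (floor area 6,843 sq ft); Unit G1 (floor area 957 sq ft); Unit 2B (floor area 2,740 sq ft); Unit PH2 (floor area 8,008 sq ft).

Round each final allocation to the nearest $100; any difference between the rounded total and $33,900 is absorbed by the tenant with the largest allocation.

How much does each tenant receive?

Unit 4A: $9,100 · Unit 2A: $6,300 · Unit 3B: $6,800 · Unit G1: $1,000 · Unit 2B: $2,700 · Unit PH2: $8,000

Sum of floor area: 33,867.
Pro-rata amounts: Unit 4A 8,977/33,867 × $33,900 = 8,985.75; Unit 2A 6,342/33,867 × $33,900 = 6,348.18; Unit 3B 6,843/33,867 × $33,900 = 6,849.67; Unit G1 957/33,867 × $33,900 = 957.93; Unit 2B 2,740/33,867 × $33,900 = 2,742.67; Unit PH2 8,008/33,867 × $33,900 = 8,015.80.
At nearest $100: Unit 4A $9,000; Unit 2A $6,300; Unit 3B $6,800; Unit G1 $1,000; Unit 2B $2,700; Unit PH2 $8,000. Sum = $33,800.
Difference $33,900 − $33,800 = +$100 applied to largest allocation (Unit 4A): Unit 4A becomes $9,100.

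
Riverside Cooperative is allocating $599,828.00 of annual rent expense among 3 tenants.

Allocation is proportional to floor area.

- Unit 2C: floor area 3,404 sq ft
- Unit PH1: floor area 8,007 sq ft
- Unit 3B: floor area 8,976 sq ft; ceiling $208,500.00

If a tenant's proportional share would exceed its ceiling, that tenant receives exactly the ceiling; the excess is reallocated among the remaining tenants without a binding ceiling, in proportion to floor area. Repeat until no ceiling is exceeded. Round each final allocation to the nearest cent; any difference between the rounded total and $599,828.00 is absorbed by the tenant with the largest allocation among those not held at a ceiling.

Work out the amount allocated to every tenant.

Combined floor area = 20,387.
Proportional shares (ignoring caps): Unit 2C 100,152.7695; Unit PH1 235,582.6162; Unit 3B 264,092.6143.
Held at cap: Unit 3B ($208,500.00); remaining pool $391,328.00 reallocated over remaining floor area 11,411.
Remaining shares: Unit 2C 116,736.5272 → $116,736.53; Unit PH1 274,591.4728 → $274,591.47.

Unit 2C: $116,736.53; Unit PH1: $274,591.47; Unit 3B: $208,500.00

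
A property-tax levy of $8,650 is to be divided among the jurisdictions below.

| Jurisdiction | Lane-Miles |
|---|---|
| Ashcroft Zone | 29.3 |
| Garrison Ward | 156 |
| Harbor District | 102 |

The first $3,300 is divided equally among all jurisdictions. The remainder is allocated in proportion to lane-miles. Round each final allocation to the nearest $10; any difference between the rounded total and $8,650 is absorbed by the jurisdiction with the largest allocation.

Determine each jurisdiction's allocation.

First tranche $3,300 split equally: $1,100 each.
Remainder $5,350 by lane-miles (total 287.3): Ashcroft Zone 545.61 → $550; Garrison Ward 2,904.98 → $2,900; Harbor District 1,899.41 → $1,900.
Totals: Ashcroft Zone $1,100 + $550 = $1,650; Garrison Ward $1,100 + $2,900 = $4,000; Harbor District $1,100 + $1,900 = $3,000.

Ashcroft Zone: $1,650; Garrison Ward: $4,000; Harbor District: $3,000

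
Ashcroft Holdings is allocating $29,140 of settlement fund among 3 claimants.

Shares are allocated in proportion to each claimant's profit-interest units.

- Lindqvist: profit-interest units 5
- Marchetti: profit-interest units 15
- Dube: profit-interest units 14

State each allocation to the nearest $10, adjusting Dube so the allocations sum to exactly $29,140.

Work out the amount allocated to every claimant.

Lindqvist: $4,290; Marchetti: $12,860; Dube: $11,990

Total profit-interest units = 34.
Unrounded shares: Lindqvist 5/34 × $29,140 = 4,285.29; Marchetti 15/34 × $29,140 = 12,855.88; Dube 14/34 × $29,140 = 11,998.82.
At nearest $10: Lindqvist $4,290; Marchetti $12,860; Dube $12,000. Sum = $29,150.
Difference $29,140 − $29,150 = −$10 applied to Dube: Dube becomes $11,990.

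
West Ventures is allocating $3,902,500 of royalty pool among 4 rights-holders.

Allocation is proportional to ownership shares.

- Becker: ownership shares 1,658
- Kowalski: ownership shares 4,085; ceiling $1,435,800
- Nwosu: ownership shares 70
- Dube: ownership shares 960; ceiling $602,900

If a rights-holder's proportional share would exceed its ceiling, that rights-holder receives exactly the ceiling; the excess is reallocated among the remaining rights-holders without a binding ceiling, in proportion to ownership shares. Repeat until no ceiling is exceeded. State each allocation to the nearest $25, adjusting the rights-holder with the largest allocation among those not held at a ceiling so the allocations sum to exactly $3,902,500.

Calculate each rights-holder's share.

Total ownership shares = 6,773.
Proportional shares (ignoring caps): Becker 955,314.48; Kowalski 2,353,715.12; Nwosu 40,332.94; Dube 553,137.46.
Cap binds for Kowalski ($1,435,800); residual $2,466,700 reallocated over remaining ownership shares 2,688.
Cap binds for Dube ($602,900); residual $1,863,800 reallocated over remaining ownership shares 1,728.
Shares after redistribution: Becker 1,788,298.84 → $1,788,300; Nwosu 75,501.16 → $75,500.

Becker: $1,788,300 | Kowalski: $1,435,800 | Nwosu: $75,500 | Dube: $602,900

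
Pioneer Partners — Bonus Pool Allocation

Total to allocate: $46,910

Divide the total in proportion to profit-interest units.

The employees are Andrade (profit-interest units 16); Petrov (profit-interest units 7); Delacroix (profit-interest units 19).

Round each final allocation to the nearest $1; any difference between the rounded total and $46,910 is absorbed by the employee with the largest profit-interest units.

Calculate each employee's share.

Andrade: $17,870 · Petrov: $7,818 · Delacroix: $21,222

Profit-interest units total: 42.
Pro-rata amounts: Andrade 16/42 × $46,910 = 17,870.48; Petrov 7/42 × $46,910 = 7,818.33; Delacroix 19/42 × $46,910 = 21,221.19.
After rounding ($1): Andrade $17,870; Petrov $7,818; Delacroix $21,221. Sum = $46,909.
Difference $46,910 − $46,909 = +$1 applied to largest profit-interest units (Delacroix): Delacroix becomes $21,222.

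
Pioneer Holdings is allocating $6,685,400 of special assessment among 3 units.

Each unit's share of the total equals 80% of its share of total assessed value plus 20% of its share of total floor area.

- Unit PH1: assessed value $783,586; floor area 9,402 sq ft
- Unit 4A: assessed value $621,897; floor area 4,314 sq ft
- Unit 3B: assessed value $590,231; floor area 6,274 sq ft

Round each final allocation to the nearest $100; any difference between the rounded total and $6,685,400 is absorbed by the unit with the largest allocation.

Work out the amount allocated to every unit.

Assessed value total 1,995,714; floor area total 19,990.
Combined weights (80% assessed value + 20% floor area): Unit PH1 0.4082; Unit 4A 0.2925; Unit 3B 0.2994.
Proportional shares: Unit PH1 2,728,810.24; Unit 4A 1,955,176.09; Unit 3B 2,001,413.67.
After rounding ($100): Unit PH1 $2,728,800; Unit 4A $1,955,200; Unit 3B $2,001,400. Sum = $6,685,400.
Rounded total matches; no reconciliation needed.

Unit PH1: $2,728,800 · Unit 4A: $1,955,200 · Unit 3B: $2,001,400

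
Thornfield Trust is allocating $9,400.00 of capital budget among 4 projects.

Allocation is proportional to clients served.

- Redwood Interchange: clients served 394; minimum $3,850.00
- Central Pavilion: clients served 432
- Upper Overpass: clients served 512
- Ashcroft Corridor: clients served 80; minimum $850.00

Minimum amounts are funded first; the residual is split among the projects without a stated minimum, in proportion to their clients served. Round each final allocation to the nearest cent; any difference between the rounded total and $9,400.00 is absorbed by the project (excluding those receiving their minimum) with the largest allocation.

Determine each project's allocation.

Minimums first: Redwood Interchange $3,850.00; Ashcroft Corridor $850.00. Residual $4,700.00.
Residual split over remaining clients served 944: Central Pavilion 2,150.8475 → $2,150.85; Upper Overpass 2,549.1525 → $2,549.15.

Redwood Interchange: $3,850.00; Central Pavilion: $2,150.85; Upper Overpass: $2,549.15; Ashcroft Corridor: $850.00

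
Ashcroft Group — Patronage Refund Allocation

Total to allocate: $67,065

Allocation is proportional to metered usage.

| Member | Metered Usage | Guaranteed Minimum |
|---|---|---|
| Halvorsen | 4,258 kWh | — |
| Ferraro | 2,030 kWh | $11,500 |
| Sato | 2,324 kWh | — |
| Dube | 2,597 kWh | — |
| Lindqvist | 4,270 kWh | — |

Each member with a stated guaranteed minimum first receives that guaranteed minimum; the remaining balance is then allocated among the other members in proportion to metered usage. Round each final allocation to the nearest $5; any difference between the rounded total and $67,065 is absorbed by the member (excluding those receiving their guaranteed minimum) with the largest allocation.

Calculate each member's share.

Fund the minimums — Ferraro $11,500. Remaining pool $55,565.
Remaining pool split over remaining metered usage 13,449: Halvorsen 17,592.07 → $17,590; Sato 9,601.68 → $9,600; Dube 10,729.59 → $10,730; Lindqvist 17,641.65 → $17,640.
Rounding difference +$5 applied to Lindqvist → $17,645.

Halvorsen: $17,590; Ferraro: $11,500; Sato: $9,600; Dube: $10,730; Lindqvist: $17,645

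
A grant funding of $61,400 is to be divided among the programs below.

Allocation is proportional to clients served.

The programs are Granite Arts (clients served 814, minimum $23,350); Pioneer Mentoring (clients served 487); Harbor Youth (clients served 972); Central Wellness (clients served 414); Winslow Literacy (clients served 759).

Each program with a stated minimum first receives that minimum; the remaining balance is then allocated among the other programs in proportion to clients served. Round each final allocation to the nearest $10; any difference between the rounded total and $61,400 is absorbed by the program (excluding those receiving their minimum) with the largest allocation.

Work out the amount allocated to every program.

Granite Arts: $23,350; Pioneer Mentoring: $7,040; Harbor Youth: $14,050; Central Wellness: $5,990; Winslow Literacy: $10,970

Minimums first: Granite Arts $23,350. Remaining pool $38,050.
Remaining pool split over remaining clients served 2,632: Pioneer Mentoring 7,040.41 → $7,040; Harbor Youth 14,051.90 → $14,050; Central Wellness 5,985.07 → $5,990; Winslow Literacy 10,972.63 → $10,970.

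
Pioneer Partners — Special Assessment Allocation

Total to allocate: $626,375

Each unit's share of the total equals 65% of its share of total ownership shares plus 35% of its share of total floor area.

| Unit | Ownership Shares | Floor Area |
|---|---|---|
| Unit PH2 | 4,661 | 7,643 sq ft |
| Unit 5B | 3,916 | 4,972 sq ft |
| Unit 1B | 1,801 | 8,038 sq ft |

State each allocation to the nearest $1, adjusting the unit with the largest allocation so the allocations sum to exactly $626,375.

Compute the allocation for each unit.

Unit PH2: $263,988 | Unit 5B: $206,408 | Unit 1B: $155,979

Totals — ownership shares 10,378, floor area 20,653.
Composite weights (65% ownership shares + 35% floor area): Unit PH2 0.4215; Unit 5B 0.3295; Unit 1B 0.2490.
Pro-rata amounts: Unit PH2 263,988.00; Unit 5B 206,407.97; Unit 1B 155,979.04.
At nearest $1: Unit PH2 $263,988; Unit 5B $206,408; Unit 1B $155,979. Sum = $626,375.
Sum already equals the total — no adjustment.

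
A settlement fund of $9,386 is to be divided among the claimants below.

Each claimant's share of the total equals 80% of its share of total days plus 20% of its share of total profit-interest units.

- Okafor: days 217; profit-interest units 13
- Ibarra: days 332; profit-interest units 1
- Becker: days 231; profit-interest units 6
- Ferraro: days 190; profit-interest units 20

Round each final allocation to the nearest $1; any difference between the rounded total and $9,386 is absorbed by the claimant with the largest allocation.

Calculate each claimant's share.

Okafor: $2,290 · Ibarra: $2,617 · Becker: $2,070 · Ferraro: $2,409

Days total 970; profit-interest units total 40.
Composite weights (80% days + 20% profit-interest units): Okafor 0.2440; Ibarra 0.2788; Becker 0.2205; Ferraro 0.2567.
Unrounded shares: Okafor 2,289.89; Ibarra 2,616.95; Becker 2,069.76; Ferraro 2,409.40.
After rounding ($1): Okafor $2,290; Ibarra $2,617; Becker $2,070; Ferraro $2,409. Sum = $9,386.
No rounding difference to absorb.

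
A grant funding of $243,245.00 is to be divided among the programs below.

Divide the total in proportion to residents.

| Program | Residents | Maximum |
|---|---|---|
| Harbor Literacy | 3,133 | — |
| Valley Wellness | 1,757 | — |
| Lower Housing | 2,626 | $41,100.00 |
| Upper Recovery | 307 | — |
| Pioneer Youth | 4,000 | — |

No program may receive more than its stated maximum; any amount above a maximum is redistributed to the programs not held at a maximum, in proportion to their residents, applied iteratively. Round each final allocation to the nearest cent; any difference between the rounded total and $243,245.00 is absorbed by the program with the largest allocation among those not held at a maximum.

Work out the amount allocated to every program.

Harbor Literacy: $68,861.62 · Valley Wellness: $38,617.89 · Lower Housing: $41,100.00 · Upper Recovery: $6,747.69 · Pioneer Youth: $87,917.80

Total residents = 11,823.
Pro-rata shares before constraints: Harbor Literacy 64,457.9705; Valley Wellness 36,148.3097; Lower Housing 54,027.0126; Upper Recovery 6,316.1816; Pioneer Youth 82,295.5257.
Held at cap: Lower Housing ($41,100.00); remaining pool $202,145.00 reallocated over remaining residents 9,197.
Redistributed shares: Harbor Literacy 68,861.6163 → $68,861.62; Valley Wellness 38,617.8933 → $38,617.89; Upper Recovery 6,747.6911 → $6,747.69; Pioneer Youth 87,917.7993 → $87,917.80.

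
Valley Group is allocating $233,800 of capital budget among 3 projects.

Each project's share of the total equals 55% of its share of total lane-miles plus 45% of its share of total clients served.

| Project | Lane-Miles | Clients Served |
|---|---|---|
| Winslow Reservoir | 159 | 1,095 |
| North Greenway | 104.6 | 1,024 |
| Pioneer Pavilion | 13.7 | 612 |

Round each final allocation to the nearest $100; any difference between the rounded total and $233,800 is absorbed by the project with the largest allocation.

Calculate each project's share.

Winslow Reservoir: $115,900 · North Greenway: $88,000 · Pioneer Pavilion: $29,900

Lane-miles total 277.3; clients served total 2,731.
Blended shares (55% lane-miles + 45% clients served): Winslow Reservoir 0.4958; North Greenway 0.3762; Pioneer Pavilion 0.1280.
Pro-rata amounts: Winslow Reservoir 115,915.90; North Greenway 87,954.21; Pioneer Pavilion 29,929.89.
Rounded to nearest $100: Winslow Reservoir $115,900; North Greenway $88,000; Pioneer Pavilion $29,900. Sum = $233,800.
No rounding difference to absorb.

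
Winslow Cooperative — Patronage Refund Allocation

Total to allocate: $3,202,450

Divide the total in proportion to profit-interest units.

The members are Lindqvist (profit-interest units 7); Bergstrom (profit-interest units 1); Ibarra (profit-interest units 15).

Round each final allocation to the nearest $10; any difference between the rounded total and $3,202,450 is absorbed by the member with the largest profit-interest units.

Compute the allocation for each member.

Total profit-interest units = 7 + 1 + 15 = 23.
Unrounded shares: Lindqvist 974,658.70; Bergstrom 139,236.96; Ibarra 2,088,554.35.
Rounded to nearest $10: Lindqvist $974,660; Bergstrom $139,240; Ibarra $2,088,550. Sum = $3,202,450.
No rounding difference to absorb.

Lindqvist: $974,660 · Bergstrom: $139,240 · Ibarra: $2,088,550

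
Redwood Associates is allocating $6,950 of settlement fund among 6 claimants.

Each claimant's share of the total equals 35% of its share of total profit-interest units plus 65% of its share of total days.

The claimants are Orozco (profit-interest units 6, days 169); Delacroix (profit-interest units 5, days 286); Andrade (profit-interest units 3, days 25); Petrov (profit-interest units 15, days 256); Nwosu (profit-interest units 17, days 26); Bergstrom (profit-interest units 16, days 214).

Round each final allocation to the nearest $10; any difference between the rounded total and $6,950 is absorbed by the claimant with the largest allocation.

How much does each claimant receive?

Totals — profit-interest units 62, days 976.
Blended shares (35% profit-interest units + 65% days): Orozco 0.1464; Delacroix 0.2187; Andrade 0.0336; Petrov 0.2552; Nwosu 0.1133; Bergstrom 0.2328.
Proportional shares: Orozco 1,017.63; Delacroix 1,519.94; Andrade 233.42; Petrov 1,773.43; Nwosu 787.32; Bergstrom 1,618.26.
After rounding ($10): Orozco $1,020; Delacroix $1,520; Andrade $230; Petrov $1,770; Nwosu $790; Bergstrom $1,620. Sum = $6,950.
Rounded total matches; no reconciliation needed.

Orozco: $1,020 | Delacroix: $1,520 | Andrade: $230 | Petrov: $1,770 | Nwosu: $790 | Bergstrom: $1,620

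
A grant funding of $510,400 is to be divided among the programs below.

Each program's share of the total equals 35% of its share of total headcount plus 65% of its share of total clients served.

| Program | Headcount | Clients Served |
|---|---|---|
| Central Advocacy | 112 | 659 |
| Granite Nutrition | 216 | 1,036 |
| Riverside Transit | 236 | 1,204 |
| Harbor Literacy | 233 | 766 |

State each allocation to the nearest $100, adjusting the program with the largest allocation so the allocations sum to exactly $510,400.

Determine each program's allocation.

Central Advocacy: $84,800; Granite Nutrition: $142,200; Riverside Transit: $161,800; Harbor Literacy: $121,600

Totals — headcount 797, clients served 3,665.
Composite weights (35% headcount + 65% clients served): Central Advocacy 0.1661; Granite Nutrition 0.2786; Riverside Transit 0.3172; Harbor Literacy 0.2382.
Pro-rata amounts: Central Advocacy 84,757.17; Granite Nutrition 142,194.26; Riverside Transit 161,884.62; Harbor Literacy 121,563.94.
At nearest $100: Central Advocacy $84,800; Granite Nutrition $142,200; Riverside Transit $161,900; Harbor Literacy $121,600. Sum = $510,500.
Difference $510,400 − $510,500 = −$100 applied to largest allocation (Riverside Transit): Riverside Transit becomes $161,800.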